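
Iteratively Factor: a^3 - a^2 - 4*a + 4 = (a + 2)*(a^2 - 3*a + 2) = (a - 1)*(a + 2)*(a - 2)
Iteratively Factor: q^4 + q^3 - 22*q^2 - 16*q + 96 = (q - 2)*(q^3 + 3*q^2 - 16*q - 48) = (q - 4)*(q - 2)*(q^2 + 7*q + 12) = (q - 4)*(q - 2)*(q + 3)*(q + 4)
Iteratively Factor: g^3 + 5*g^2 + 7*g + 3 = (g + 1)*(g^2 + 4*g + 3) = (g + 1)*(g + 3)*(g + 1)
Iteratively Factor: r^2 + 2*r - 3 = (r - 1)*(r + 3)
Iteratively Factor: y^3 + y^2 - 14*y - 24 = (y - 4)*(y^2 + 5*y + 6) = (y - 4)*(y + 3)*(y + 2)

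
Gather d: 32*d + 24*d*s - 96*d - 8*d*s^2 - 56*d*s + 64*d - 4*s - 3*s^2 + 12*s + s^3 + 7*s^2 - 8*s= d*(-8*s^2 - 32*s) + s^3 + 4*s^2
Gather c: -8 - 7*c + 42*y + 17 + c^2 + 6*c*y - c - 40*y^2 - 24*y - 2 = c^2 + c*(6*y - 8) - 40*y^2 + 18*y + 7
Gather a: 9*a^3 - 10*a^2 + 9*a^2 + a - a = 9*a^3 - a^2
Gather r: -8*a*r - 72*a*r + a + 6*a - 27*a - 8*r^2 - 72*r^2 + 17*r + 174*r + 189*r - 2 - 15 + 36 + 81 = -20*a - 80*r^2 + r*(380 - 80*a) + 100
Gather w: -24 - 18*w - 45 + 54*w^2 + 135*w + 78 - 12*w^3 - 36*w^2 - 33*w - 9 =-12*w^3 + 18*w^2 + 84*w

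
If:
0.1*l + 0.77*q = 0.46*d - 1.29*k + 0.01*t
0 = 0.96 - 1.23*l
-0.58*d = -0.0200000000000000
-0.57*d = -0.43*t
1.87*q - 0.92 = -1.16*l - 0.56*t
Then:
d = 0.03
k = -0.04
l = 0.78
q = -0.01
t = 0.05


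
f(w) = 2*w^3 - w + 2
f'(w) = 6*w^2 - 1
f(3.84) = 111.41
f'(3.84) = 87.47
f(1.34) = 5.47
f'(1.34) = 9.77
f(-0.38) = 2.27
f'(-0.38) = -0.13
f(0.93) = 2.68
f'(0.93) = 4.19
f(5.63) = 353.28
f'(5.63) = 189.18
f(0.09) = 1.91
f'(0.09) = -0.95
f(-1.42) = -2.31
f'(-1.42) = 11.10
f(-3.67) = -93.19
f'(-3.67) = 79.81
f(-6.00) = -424.00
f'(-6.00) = 215.00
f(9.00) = 1451.00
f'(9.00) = 485.00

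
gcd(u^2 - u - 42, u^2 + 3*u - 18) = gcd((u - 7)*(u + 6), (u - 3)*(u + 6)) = u + 6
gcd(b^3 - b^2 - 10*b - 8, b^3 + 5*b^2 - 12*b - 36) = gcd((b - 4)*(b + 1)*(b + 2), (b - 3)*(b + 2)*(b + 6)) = b + 2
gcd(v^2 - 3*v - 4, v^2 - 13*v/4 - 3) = v - 4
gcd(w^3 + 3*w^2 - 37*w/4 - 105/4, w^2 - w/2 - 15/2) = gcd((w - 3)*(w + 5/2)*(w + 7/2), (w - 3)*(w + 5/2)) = w^2 - w/2 - 15/2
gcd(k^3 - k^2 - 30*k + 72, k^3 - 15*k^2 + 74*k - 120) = k - 4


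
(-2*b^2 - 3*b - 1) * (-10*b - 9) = 20*b^3 + 48*b^2 + 37*b + 9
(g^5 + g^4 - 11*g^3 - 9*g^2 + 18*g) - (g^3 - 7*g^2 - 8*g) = g^5 + g^4 - 12*g^3 - 2*g^2 + 26*g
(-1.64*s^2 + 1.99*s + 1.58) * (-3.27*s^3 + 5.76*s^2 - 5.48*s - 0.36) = 5.3628*s^5 - 15.9537*s^4 + 15.283*s^3 - 1.214*s^2 - 9.3748*s - 0.5688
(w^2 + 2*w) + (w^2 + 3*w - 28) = 2*w^2 + 5*w - 28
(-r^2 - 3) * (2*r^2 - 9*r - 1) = -2*r^4 + 9*r^3 - 5*r^2 + 27*r + 3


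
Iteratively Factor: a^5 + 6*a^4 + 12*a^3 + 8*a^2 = (a + 2)*(a^4 + 4*a^3 + 4*a^2) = a*(a + 2)*(a^3 + 4*a^2 + 4*a) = a*(a + 2)^2*(a^2 + 2*a) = a^2*(a + 2)^2*(a + 2)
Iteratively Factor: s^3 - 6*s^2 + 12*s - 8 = (s - 2)*(s^2 - 4*s + 4) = (s - 2)^2*(s - 2)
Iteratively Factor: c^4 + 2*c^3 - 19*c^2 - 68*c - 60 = (c + 3)*(c^3 - c^2 - 16*c - 20) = (c - 5)*(c + 3)*(c^2 + 4*c + 4) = (c - 5)*(c + 2)*(c + 3)*(c + 2)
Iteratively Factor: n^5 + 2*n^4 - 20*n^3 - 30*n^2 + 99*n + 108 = (n + 4)*(n^4 - 2*n^3 - 12*n^2 + 18*n + 27) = (n + 1)*(n + 4)*(n^3 - 3*n^2 - 9*n + 27) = (n + 1)*(n + 3)*(n + 4)*(n^2 - 6*n + 9) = (n - 3)*(n + 1)*(n + 3)*(n + 4)*(n - 3)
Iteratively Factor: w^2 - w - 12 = (w + 3)*(w - 4)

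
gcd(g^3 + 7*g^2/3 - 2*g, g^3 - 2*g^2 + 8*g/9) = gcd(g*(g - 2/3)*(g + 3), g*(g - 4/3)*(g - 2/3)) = g^2 - 2*g/3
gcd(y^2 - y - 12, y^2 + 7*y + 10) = 1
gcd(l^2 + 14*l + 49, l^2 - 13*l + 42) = 1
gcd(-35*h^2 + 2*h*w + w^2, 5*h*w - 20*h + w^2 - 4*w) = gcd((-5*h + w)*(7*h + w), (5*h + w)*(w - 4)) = 1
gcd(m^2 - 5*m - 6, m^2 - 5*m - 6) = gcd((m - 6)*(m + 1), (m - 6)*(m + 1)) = m^2 - 5*m - 6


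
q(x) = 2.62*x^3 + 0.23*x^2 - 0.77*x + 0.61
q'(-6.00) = 279.43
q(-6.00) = -552.41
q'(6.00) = 284.95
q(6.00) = 570.19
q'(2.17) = 37.24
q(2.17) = 26.79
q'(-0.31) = -0.16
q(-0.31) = 0.79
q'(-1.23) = 10.56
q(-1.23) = -2.97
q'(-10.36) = 838.08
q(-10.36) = -2880.00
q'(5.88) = 273.69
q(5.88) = 536.67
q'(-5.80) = 260.97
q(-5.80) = -498.38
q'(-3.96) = 120.67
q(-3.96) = -155.43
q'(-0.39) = 0.25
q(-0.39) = 0.79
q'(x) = 7.86*x^2 + 0.46*x - 0.77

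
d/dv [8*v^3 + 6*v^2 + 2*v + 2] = 24*v^2 + 12*v + 2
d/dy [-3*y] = -3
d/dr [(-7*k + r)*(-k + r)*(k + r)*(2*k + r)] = 5*k^3 - 30*k^2*r - 15*k*r^2 + 4*r^3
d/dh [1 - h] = -1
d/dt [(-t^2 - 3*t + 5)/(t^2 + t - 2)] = (2*t^2 - 6*t + 1)/(t^4 + 2*t^3 - 3*t^2 - 4*t + 4)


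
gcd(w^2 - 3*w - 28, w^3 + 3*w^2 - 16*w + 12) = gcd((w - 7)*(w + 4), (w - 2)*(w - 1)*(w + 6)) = 1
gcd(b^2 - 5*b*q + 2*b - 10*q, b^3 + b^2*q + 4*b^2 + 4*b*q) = 1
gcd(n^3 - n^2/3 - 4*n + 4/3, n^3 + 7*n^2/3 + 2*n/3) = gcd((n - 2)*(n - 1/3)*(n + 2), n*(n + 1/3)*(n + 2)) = n + 2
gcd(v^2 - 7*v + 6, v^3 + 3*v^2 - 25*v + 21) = v - 1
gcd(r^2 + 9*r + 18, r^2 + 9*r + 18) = r^2 + 9*r + 18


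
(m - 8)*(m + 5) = m^2 - 3*m - 40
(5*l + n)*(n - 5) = 5*l*n - 25*l + n^2 - 5*n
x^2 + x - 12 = (x - 3)*(x + 4)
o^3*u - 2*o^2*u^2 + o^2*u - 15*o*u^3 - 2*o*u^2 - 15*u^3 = (o - 5*u)*(o + 3*u)*(o*u + u)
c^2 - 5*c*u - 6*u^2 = (c - 6*u)*(c + u)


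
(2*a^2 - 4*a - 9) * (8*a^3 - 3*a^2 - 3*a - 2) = 16*a^5 - 38*a^4 - 66*a^3 + 35*a^2 + 35*a + 18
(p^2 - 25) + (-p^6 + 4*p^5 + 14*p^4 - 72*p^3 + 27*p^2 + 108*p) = -p^6 + 4*p^5 + 14*p^4 - 72*p^3 + 28*p^2 + 108*p - 25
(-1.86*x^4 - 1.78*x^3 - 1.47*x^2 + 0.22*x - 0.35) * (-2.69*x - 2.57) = 5.0034*x^5 + 9.5684*x^4 + 8.5289*x^3 + 3.1861*x^2 + 0.3761*x + 0.8995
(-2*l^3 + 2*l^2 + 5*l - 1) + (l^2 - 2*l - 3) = -2*l^3 + 3*l^2 + 3*l - 4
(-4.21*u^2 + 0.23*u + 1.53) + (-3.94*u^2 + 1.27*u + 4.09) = -8.15*u^2 + 1.5*u + 5.62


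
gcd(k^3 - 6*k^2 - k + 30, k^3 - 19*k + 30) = k - 3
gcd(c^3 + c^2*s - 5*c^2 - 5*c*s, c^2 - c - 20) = c - 5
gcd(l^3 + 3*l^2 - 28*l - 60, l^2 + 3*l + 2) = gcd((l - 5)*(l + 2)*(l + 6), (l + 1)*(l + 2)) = l + 2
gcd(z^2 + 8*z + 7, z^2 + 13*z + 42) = z + 7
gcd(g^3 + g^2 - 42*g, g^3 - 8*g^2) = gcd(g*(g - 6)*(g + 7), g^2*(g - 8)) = g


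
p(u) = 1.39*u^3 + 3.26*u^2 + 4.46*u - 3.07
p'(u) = 4.17*u^2 + 6.52*u + 4.46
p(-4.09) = -61.88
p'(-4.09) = 47.55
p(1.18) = 9.02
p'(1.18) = 17.96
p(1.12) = 7.97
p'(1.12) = 16.99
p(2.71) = 60.62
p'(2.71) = 52.75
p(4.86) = 255.17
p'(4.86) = 134.64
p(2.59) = 54.50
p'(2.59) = 49.32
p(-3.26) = -31.12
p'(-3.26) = 27.52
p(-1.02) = -5.70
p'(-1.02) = 2.15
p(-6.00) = -212.71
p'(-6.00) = 115.46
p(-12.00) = -1989.07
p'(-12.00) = 526.70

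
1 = 1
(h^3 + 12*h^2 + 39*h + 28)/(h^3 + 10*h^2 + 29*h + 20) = (h + 7)/(h + 5)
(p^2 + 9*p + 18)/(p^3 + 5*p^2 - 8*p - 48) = (p^2 + 9*p + 18)/(p^3 + 5*p^2 - 8*p - 48)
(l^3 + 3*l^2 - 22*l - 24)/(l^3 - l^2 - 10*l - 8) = (l + 6)/(l + 2)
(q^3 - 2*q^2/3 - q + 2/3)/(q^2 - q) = q + 1/3 - 2/(3*q)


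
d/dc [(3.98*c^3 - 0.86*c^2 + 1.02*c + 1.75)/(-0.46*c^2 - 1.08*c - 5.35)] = (-1.8308*c^4 - 8.5968*c^3 - 62.481*c^2 + 10.812*c - 3.567)/(0.2116*c^4 + 0.9936*c^3 + 6.0884*c^2 + 11.556*c + 28.6225)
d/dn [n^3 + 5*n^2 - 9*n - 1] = 3*n^2 + 10*n - 9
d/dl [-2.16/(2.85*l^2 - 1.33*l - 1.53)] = (12.312*l - 2.8728)/(-2.85*l^2 + 1.33*l + 1.53)^2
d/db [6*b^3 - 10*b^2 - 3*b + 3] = 18*b^2 - 20*b - 3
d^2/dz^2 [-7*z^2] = -14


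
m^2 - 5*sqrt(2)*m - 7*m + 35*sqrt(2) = (m - 7)*(m - 5*sqrt(2))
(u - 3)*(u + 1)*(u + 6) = u^3 + 4*u^2 - 15*u - 18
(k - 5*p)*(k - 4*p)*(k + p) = k^3 - 8*k^2*p + 11*k*p^2 + 20*p^3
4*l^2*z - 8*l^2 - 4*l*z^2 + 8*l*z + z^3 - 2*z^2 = (-2*l + z)^2*(z - 2)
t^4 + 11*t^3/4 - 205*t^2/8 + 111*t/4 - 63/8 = (t - 3)*(t - 3/4)*(t - 1/2)*(t + 7)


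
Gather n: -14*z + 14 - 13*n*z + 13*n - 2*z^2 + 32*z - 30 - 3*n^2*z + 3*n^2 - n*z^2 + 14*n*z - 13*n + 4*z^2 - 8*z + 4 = n^2*(3 - 3*z) + n*(-z^2 + z) + 2*z^2 + 10*z - 12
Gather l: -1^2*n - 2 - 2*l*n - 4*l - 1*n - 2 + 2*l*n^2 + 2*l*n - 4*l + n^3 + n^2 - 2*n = l*(2*n^2 - 8) + n^3 + n^2 - 4*n - 4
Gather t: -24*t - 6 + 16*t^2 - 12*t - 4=16*t^2 - 36*t - 10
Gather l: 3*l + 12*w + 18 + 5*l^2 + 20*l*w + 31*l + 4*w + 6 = 5*l^2 + l*(20*w + 34) + 16*w + 24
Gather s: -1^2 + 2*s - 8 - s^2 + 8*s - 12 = -s^2 + 10*s - 21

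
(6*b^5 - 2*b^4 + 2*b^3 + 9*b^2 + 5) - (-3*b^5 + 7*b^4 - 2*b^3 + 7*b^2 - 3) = 9*b^5 - 9*b^4 + 4*b^3 + 2*b^2 + 8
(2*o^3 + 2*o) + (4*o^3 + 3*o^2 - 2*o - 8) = 6*o^3 + 3*o^2 - 8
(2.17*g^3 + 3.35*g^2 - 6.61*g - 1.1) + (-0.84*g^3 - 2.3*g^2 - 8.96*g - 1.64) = 1.33*g^3 + 1.05*g^2 - 15.57*g - 2.74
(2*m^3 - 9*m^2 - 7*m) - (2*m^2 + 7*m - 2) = 2*m^3 - 11*m^2 - 14*m + 2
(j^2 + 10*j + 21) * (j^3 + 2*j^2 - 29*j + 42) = j^5 + 12*j^4 + 12*j^3 - 206*j^2 - 189*j + 882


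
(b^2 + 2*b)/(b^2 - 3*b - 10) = b/(b - 5)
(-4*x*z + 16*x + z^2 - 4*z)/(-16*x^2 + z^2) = (z - 4)/(4*x + z)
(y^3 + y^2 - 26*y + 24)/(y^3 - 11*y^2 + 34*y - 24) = (y + 6)/(y - 6)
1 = 1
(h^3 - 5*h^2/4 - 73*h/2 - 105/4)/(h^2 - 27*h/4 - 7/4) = (4*h^2 + 23*h + 15)/(4*h + 1)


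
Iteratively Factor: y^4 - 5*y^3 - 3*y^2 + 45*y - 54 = (y + 3)*(y^3 - 8*y^2 + 21*y - 18) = (y - 2)*(y + 3)*(y^2 - 6*y + 9) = (y - 3)*(y - 2)*(y + 3)*(y - 3)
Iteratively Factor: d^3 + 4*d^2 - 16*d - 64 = (d - 4)*(d^2 + 8*d + 16) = (d - 4)*(d + 4)*(d + 4)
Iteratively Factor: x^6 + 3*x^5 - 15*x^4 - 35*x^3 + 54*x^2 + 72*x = (x + 3)*(x^5 - 15*x^3 + 10*x^2 + 24*x) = (x + 3)*(x + 4)*(x^4 - 4*x^3 + x^2 + 6*x) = (x + 1)*(x + 3)*(x + 4)*(x^3 - 5*x^2 + 6*x) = x*(x + 1)*(x + 3)*(x + 4)*(x^2 - 5*x + 6) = x*(x - 3)*(x + 1)*(x + 3)*(x + 4)*(x - 2)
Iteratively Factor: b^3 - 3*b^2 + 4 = (b + 1)*(b^2 - 4*b + 4) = (b - 2)*(b + 1)*(b - 2)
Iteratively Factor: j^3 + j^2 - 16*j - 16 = (j + 4)*(j^2 - 3*j - 4) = (j + 1)*(j + 4)*(j - 4)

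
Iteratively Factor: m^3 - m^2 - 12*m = (m)*(m^2 - m - 12) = m*(m - 4)*(m + 3)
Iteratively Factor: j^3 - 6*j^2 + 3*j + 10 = (j + 1)*(j^2 - 7*j + 10) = (j - 5)*(j + 1)*(j - 2)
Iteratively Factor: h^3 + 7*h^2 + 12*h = (h + 4)*(h^2 + 3*h) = (h + 3)*(h + 4)*(h)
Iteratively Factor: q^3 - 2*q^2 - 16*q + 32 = (q - 4)*(q^2 + 2*q - 8) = (q - 4)*(q - 2)*(q + 4)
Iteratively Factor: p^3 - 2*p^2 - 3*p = (p - 3)*(p^2 + p) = p*(p - 3)*(p + 1)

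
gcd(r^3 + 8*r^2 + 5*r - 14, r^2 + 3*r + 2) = r + 2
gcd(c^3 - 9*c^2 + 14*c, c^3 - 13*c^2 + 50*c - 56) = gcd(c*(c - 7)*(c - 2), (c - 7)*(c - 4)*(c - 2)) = c^2 - 9*c + 14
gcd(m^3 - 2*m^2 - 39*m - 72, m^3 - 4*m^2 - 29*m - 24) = m^2 - 5*m - 24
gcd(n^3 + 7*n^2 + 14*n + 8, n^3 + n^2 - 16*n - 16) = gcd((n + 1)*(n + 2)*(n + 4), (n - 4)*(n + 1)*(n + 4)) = n^2 + 5*n + 4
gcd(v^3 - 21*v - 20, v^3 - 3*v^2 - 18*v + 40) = v^2 - v - 20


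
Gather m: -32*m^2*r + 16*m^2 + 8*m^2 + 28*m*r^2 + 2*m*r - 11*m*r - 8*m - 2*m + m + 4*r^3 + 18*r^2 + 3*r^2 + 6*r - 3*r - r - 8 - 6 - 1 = m^2*(24 - 32*r) + m*(28*r^2 - 9*r - 9) + 4*r^3 + 21*r^2 + 2*r - 15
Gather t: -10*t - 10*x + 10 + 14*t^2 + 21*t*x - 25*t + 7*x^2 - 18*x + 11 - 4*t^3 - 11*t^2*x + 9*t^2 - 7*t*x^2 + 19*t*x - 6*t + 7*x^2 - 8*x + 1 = -4*t^3 + t^2*(23 - 11*x) + t*(-7*x^2 + 40*x - 41) + 14*x^2 - 36*x + 22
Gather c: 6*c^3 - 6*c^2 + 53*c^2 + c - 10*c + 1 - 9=6*c^3 + 47*c^2 - 9*c - 8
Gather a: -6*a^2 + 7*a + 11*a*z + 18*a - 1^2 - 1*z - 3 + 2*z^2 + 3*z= -6*a^2 + a*(11*z + 25) + 2*z^2 + 2*z - 4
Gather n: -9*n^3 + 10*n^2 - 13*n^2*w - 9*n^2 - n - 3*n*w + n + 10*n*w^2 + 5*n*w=-9*n^3 + n^2*(1 - 13*w) + n*(10*w^2 + 2*w)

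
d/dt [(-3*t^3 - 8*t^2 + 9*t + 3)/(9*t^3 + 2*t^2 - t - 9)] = 2*(33*t^4 - 78*t^3 - 5*t^2 + 66*t - 39)/(81*t^6 + 36*t^5 - 14*t^4 - 166*t^3 - 35*t^2 + 18*t + 81)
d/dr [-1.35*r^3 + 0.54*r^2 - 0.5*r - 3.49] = -4.05*r^2 + 1.08*r - 0.5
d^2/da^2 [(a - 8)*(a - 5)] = 2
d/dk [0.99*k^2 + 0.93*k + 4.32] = 1.98*k + 0.93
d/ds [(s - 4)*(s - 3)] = 2*s - 7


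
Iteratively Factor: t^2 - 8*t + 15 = (t - 3)*(t - 5)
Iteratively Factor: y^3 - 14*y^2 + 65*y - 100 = (y - 5)*(y^2 - 9*y + 20) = (y - 5)^2*(y - 4)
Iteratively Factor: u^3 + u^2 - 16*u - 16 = (u + 4)*(u^2 - 3*u - 4) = (u + 1)*(u + 4)*(u - 4)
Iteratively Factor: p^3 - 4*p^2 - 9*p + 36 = (p - 4)*(p^2 - 9) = (p - 4)*(p - 3)*(p + 3)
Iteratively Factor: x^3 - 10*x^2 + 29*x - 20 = (x - 4)*(x^2 - 6*x + 5) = (x - 4)*(x - 1)*(x - 5)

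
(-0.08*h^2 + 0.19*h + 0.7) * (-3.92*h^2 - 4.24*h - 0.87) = 0.3136*h^4 - 0.4056*h^3 - 3.48*h^2 - 3.1333*h - 0.609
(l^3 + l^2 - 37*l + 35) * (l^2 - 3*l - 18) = l^5 - 2*l^4 - 58*l^3 + 128*l^2 + 561*l - 630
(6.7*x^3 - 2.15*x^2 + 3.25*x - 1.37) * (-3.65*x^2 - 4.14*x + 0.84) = -24.455*x^5 - 19.8905*x^4 + 2.6665*x^3 - 10.2605*x^2 + 8.4018*x - 1.1508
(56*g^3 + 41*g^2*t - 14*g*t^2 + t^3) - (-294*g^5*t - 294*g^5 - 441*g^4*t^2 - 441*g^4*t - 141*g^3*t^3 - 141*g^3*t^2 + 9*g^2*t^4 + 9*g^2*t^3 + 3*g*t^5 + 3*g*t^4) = 294*g^5*t + 294*g^5 + 441*g^4*t^2 + 441*g^4*t + 141*g^3*t^3 + 141*g^3*t^2 + 56*g^3 - 9*g^2*t^4 - 9*g^2*t^3 + 41*g^2*t - 3*g*t^5 - 3*g*t^4 - 14*g*t^2 + t^3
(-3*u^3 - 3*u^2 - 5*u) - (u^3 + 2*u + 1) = -4*u^3 - 3*u^2 - 7*u - 1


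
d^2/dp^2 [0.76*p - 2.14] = 0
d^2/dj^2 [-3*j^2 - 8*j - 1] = -6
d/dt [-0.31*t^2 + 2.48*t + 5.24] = 2.48 - 0.62*t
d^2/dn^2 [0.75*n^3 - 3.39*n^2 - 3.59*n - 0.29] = 4.5*n - 6.78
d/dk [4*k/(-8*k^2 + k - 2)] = 8*(4*k^2 - 1)/(64*k^4 - 16*k^3 + 33*k^2 - 4*k + 4)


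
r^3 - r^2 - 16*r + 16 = (r - 4)*(r - 1)*(r + 4)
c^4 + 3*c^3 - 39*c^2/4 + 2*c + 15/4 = (c - 3/2)*(c - 1)*(c + 1/2)*(c + 5)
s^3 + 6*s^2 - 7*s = s*(s - 1)*(s + 7)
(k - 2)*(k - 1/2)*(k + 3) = k^3 + k^2/2 - 13*k/2 + 3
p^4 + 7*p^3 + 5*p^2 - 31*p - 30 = (p - 2)*(p + 1)*(p + 3)*(p + 5)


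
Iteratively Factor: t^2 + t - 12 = (t - 3)*(t + 4)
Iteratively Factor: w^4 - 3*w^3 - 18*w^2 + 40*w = (w - 5)*(w^3 + 2*w^2 - 8*w) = (w - 5)*(w - 2)*(w^2 + 4*w) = w*(w - 5)*(w - 2)*(w + 4)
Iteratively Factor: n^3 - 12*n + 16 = (n - 2)*(n^2 + 2*n - 8) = (n - 2)^2*(n + 4)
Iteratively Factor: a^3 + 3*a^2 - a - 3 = (a + 3)*(a^2 - 1) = (a + 1)*(a + 3)*(a - 1)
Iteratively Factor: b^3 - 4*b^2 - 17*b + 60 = (b - 5)*(b^2 + b - 12) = (b - 5)*(b - 3)*(b + 4)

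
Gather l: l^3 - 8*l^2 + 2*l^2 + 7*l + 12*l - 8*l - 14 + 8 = l^3 - 6*l^2 + 11*l - 6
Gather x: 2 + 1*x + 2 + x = 2*x + 4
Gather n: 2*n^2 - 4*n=2*n^2 - 4*n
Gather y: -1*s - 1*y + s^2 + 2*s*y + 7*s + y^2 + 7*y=s^2 + 6*s + y^2 + y*(2*s + 6)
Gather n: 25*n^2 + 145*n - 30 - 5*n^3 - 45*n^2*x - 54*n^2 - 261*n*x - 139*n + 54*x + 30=-5*n^3 + n^2*(-45*x - 29) + n*(6 - 261*x) + 54*x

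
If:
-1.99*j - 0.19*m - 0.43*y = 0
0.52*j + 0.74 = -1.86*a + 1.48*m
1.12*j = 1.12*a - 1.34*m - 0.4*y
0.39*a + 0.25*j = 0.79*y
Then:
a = -1.46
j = 0.26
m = -1.24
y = -0.64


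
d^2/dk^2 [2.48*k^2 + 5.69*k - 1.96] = 4.96000000000000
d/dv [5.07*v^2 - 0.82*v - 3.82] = 10.14*v - 0.82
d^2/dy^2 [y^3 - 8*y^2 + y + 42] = 6*y - 16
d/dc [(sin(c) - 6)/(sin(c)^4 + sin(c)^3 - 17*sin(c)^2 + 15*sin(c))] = (-3*sin(c)^4 + 22*sin(c)^3 + 35*sin(c)^2 - 204*sin(c) + 90)*cos(c)/((sin(c)^3 + sin(c)^2 - 17*sin(c) + 15)^2*sin(c)^2)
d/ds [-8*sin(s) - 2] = -8*cos(s)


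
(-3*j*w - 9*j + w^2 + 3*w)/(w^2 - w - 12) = (-3*j + w)/(w - 4)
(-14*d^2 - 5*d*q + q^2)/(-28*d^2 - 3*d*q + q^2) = (2*d + q)/(4*d + q)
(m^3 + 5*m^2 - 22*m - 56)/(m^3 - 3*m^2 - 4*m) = (m^2 + 9*m + 14)/(m*(m + 1))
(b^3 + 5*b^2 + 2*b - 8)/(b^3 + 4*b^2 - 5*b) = (b^2 + 6*b + 8)/(b*(b + 5))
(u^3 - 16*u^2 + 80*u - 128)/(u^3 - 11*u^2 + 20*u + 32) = (u - 4)/(u + 1)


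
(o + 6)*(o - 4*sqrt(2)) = o^2 - 4*sqrt(2)*o + 6*o - 24*sqrt(2)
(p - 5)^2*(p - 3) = p^3 - 13*p^2 + 55*p - 75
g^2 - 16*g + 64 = (g - 8)^2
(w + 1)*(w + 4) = w^2 + 5*w + 4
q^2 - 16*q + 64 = (q - 8)^2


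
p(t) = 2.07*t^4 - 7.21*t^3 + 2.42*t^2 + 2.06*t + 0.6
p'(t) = 8.28*t^3 - 21.63*t^2 + 4.84*t + 2.06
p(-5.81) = 3843.08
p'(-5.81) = -2380.10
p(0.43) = 1.43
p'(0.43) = 0.80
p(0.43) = 1.43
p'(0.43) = 0.80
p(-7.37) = 9110.31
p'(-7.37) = -4523.10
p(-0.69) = 3.17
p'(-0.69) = -14.30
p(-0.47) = 1.02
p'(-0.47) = -5.85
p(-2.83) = 310.34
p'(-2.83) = -372.54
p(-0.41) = 0.72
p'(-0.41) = -4.13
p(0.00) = 0.60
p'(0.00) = 2.06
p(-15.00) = 129641.70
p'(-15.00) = -32882.29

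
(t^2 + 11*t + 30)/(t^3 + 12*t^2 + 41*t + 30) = 1/(t + 1)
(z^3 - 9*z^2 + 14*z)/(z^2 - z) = (z^2 - 9*z + 14)/(z - 1)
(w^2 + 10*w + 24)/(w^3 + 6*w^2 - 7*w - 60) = (w + 6)/(w^2 + 2*w - 15)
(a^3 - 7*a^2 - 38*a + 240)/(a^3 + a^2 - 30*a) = (a - 8)/a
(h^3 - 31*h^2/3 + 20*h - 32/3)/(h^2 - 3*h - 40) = (3*h^2 - 7*h + 4)/(3*(h + 5))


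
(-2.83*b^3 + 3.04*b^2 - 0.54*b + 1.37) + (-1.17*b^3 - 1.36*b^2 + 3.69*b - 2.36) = -4.0*b^3 + 1.68*b^2 + 3.15*b - 0.99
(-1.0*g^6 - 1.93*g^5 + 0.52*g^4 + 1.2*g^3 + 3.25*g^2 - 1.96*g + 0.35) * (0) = 0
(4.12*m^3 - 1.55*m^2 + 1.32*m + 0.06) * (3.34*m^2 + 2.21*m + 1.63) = 13.7608*m^5 + 3.9282*m^4 + 7.6989*m^3 + 0.5911*m^2 + 2.2842*m + 0.0978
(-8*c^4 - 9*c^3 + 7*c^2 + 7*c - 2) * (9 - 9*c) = 72*c^5 + 9*c^4 - 144*c^3 + 81*c - 18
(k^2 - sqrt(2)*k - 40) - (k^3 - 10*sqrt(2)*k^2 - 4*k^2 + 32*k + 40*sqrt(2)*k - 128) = -k^3 + 5*k^2 + 10*sqrt(2)*k^2 - 41*sqrt(2)*k - 32*k + 88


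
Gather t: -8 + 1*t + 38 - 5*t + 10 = 40 - 4*t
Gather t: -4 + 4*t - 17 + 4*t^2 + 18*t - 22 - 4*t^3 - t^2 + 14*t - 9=-4*t^3 + 3*t^2 + 36*t - 52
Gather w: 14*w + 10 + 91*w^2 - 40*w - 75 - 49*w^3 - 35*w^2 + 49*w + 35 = -49*w^3 + 56*w^2 + 23*w - 30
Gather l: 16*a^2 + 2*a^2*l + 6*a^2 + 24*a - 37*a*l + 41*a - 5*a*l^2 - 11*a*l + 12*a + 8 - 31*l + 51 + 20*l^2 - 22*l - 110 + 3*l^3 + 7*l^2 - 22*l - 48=22*a^2 + 77*a + 3*l^3 + l^2*(27 - 5*a) + l*(2*a^2 - 48*a - 75) - 99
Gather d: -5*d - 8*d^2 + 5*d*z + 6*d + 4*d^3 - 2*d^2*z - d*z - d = 4*d^3 + d^2*(-2*z - 8) + 4*d*z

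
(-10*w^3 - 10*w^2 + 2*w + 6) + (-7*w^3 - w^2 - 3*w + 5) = -17*w^3 - 11*w^2 - w + 11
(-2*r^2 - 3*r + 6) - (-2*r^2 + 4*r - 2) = 8 - 7*r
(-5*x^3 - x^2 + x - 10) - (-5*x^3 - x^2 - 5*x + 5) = 6*x - 15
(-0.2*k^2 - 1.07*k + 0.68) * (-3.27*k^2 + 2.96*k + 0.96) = 0.654*k^4 + 2.9069*k^3 - 5.5828*k^2 + 0.9856*k + 0.6528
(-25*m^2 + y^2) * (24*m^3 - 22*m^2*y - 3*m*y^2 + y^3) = -600*m^5 + 550*m^4*y + 99*m^3*y^2 - 47*m^2*y^3 - 3*m*y^4 + y^5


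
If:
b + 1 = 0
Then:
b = -1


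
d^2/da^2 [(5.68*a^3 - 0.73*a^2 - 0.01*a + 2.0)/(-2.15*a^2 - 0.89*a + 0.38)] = (-7.105427357601e-15*a^4 - 20.980636*a^3 - 40.365684*a^2 - 27.834132*a - 6.218812)/(9.938375*a^6 + 12.342075*a^5 - 0.160605000000001*a^4 - 3.657811*a^3 + 0.0283859999999999*a^2 + 0.385548*a - 0.054872)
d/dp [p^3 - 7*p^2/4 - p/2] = 3*p^2 - 7*p/2 - 1/2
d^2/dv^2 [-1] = 0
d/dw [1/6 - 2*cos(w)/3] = 2*sin(w)/3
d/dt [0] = 0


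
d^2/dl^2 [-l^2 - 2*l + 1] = -2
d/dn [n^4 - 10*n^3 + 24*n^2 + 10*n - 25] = 4*n^3 - 30*n^2 + 48*n + 10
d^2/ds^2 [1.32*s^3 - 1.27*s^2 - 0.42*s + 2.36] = 7.92*s - 2.54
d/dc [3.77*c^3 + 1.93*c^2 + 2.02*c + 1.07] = 11.31*c^2 + 3.86*c + 2.02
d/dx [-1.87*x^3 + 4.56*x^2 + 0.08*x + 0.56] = -5.61*x^2 + 9.12*x + 0.08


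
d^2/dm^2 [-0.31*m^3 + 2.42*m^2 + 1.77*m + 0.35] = 4.84 - 1.86*m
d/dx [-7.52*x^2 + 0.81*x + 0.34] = 0.81 - 15.04*x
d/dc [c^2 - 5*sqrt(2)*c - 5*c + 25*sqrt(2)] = 2*c - 5*sqrt(2) - 5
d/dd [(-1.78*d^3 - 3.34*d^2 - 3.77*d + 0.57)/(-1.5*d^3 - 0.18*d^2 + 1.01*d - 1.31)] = (-4.6896*d^4 - 14.9056*d^3 + 5.5084*d^2 + 8.956*d + 4.363)/(2.25*d^6 + 0.54*d^5 - 2.9976*d^4 + 3.5664*d^3 + 1.4917*d^2 - 2.6462*d + 1.7161)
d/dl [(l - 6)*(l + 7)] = 2*l + 1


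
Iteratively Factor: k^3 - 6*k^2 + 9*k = (k - 3)*(k^2 - 3*k) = (k - 3)^2*(k)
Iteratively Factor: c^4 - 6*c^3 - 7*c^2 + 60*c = (c - 4)*(c^3 - 2*c^2 - 15*c) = c*(c - 4)*(c^2 - 2*c - 15) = c*(c - 4)*(c + 3)*(c - 5)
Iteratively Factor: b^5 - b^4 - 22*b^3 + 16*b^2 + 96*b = (b - 3)*(b^4 + 2*b^3 - 16*b^2 - 32*b) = (b - 4)*(b - 3)*(b^3 + 6*b^2 + 8*b) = (b - 4)*(b - 3)*(b + 4)*(b^2 + 2*b) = (b - 4)*(b - 3)*(b + 2)*(b + 4)*(b)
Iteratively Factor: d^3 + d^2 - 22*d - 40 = (d + 4)*(d^2 - 3*d - 10) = (d + 2)*(d + 4)*(d - 5)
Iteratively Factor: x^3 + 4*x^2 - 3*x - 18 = (x + 3)*(x^2 + x - 6) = (x - 2)*(x + 3)*(x + 3)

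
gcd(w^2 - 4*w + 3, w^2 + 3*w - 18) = w - 3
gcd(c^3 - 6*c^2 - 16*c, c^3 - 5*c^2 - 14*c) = c^2 + 2*c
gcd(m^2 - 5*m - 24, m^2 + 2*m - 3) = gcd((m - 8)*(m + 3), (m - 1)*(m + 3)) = m + 3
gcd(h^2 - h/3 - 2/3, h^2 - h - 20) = 1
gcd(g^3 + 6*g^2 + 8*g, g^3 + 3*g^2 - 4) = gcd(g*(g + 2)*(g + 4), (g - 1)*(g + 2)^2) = g + 2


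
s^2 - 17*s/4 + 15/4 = (s - 3)*(s - 5/4)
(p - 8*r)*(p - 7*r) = p^2 - 15*p*r + 56*r^2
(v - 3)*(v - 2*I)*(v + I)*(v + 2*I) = v^4 - 3*v^3 + I*v^3 + 4*v^2 - 3*I*v^2 - 12*v + 4*I*v - 12*I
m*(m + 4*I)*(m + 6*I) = m^3 + 10*I*m^2 - 24*m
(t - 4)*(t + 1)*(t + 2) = t^3 - t^2 - 10*t - 8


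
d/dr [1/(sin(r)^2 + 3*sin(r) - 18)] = -(2*sin(r) + 3)*cos(r)/(sin(r)^2 + 3*sin(r) - 18)^2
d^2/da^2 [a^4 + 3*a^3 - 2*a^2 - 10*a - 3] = 12*a^2 + 18*a - 4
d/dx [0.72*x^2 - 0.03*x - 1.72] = 1.44*x - 0.03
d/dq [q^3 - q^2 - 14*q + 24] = 3*q^2 - 2*q - 14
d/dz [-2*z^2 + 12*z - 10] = 12 - 4*z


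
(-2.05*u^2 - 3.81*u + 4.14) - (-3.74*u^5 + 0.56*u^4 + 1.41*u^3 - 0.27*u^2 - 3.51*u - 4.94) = 3.74*u^5 - 0.56*u^4 - 1.41*u^3 - 1.78*u^2 - 0.3*u + 9.08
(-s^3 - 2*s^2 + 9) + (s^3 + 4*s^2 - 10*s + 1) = 2*s^2 - 10*s + 10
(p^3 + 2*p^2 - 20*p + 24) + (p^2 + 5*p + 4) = p^3 + 3*p^2 - 15*p + 28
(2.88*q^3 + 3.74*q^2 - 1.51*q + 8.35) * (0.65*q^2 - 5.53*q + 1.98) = 1.872*q^5 - 13.4954*q^4 - 15.9613*q^3 + 21.183*q^2 - 49.1653*q + 16.533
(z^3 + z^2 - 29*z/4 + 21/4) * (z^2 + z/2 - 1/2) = z^5 + 3*z^4/2 - 29*z^3/4 + 9*z^2/8 + 25*z/4 - 21/8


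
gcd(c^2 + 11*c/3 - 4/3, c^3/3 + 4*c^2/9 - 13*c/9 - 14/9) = 1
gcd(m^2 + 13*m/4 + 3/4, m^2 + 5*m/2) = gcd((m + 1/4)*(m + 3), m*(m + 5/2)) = 1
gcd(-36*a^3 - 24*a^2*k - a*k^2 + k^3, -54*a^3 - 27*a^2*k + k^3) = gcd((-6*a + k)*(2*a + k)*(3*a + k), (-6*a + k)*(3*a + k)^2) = 18*a^2 + 3*a*k - k^2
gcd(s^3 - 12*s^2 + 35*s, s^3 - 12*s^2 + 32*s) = s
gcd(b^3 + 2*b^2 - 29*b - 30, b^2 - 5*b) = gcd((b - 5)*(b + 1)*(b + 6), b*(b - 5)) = b - 5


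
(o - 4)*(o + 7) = o^2 + 3*o - 28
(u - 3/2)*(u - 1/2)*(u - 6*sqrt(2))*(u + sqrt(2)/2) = u^4 - 11*sqrt(2)*u^3/2 - 2*u^3 - 21*u^2/4 + 11*sqrt(2)*u^2 - 33*sqrt(2)*u/8 + 12*u - 9/2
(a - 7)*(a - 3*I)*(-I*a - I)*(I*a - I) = a^4 - 7*a^3 - 3*I*a^3 - a^2 + 21*I*a^2 + 7*a + 3*I*a - 21*I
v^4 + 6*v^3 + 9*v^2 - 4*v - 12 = (v - 1)*(v + 2)^2*(v + 3)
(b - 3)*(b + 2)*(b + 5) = b^3 + 4*b^2 - 11*b - 30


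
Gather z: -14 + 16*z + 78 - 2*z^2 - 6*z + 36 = -2*z^2 + 10*z + 100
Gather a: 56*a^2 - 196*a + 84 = 56*a^2 - 196*a + 84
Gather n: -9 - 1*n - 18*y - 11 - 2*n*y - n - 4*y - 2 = n*(-2*y - 2) - 22*y - 22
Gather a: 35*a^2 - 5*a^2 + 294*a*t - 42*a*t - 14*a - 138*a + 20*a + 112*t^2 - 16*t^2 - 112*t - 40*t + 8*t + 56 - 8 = 30*a^2 + a*(252*t - 132) + 96*t^2 - 144*t + 48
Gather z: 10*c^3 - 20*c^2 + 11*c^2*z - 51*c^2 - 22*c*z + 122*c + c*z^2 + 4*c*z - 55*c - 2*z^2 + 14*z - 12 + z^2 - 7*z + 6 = 10*c^3 - 71*c^2 + 67*c + z^2*(c - 1) + z*(11*c^2 - 18*c + 7) - 6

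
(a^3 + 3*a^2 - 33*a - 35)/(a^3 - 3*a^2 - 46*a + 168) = (a^2 - 4*a - 5)/(a^2 - 10*a + 24)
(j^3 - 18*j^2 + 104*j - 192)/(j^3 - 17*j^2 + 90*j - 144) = (j - 4)/(j - 3)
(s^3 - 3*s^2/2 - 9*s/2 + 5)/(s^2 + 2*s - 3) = (s^2 - s/2 - 5)/(s + 3)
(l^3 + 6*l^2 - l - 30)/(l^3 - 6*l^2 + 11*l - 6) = (l^2 + 8*l + 15)/(l^2 - 4*l + 3)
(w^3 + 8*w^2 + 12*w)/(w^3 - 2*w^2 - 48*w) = (w + 2)/(w - 8)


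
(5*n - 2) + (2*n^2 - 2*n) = 2*n^2 + 3*n - 2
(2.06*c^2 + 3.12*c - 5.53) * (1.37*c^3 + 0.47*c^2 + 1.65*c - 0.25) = 2.8222*c^5 + 5.2426*c^4 - 2.7107*c^3 + 2.0339*c^2 - 9.9045*c + 1.3825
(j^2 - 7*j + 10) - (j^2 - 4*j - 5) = 15 - 3*j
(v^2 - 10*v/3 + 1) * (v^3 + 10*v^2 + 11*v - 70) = v^5 + 20*v^4/3 - 64*v^3/3 - 290*v^2/3 + 733*v/3 - 70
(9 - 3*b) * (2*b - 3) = -6*b^2 + 27*b - 27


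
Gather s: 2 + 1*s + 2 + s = 2*s + 4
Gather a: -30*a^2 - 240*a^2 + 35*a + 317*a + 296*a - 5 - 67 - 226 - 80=-270*a^2 + 648*a - 378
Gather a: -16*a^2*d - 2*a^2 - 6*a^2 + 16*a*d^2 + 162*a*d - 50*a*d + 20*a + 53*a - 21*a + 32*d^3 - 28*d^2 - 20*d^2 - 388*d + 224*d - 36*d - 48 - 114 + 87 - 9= a^2*(-16*d - 8) + a*(16*d^2 + 112*d + 52) + 32*d^3 - 48*d^2 - 200*d - 84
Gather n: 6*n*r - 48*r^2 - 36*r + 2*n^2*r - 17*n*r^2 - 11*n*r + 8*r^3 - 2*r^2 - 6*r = 2*n^2*r + n*(-17*r^2 - 5*r) + 8*r^3 - 50*r^2 - 42*r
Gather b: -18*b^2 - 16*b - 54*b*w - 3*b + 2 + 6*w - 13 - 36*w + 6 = -18*b^2 + b*(-54*w - 19) - 30*w - 5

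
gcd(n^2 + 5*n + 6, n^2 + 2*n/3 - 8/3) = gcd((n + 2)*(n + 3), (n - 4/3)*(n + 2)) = n + 2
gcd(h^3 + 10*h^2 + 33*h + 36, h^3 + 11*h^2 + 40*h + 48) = h^2 + 7*h + 12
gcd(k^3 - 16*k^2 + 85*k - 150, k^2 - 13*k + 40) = k - 5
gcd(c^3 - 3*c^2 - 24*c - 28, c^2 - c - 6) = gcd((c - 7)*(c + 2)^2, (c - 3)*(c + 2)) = c + 2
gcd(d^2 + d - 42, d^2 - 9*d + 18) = d - 6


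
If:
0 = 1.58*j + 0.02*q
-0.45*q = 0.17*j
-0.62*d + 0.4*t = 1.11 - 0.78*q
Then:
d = 0.645161290322581*t - 1.79032258064516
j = 0.00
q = 0.00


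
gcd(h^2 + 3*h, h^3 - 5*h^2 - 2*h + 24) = 1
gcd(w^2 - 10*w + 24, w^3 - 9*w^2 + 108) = w - 6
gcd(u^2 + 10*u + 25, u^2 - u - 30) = u + 5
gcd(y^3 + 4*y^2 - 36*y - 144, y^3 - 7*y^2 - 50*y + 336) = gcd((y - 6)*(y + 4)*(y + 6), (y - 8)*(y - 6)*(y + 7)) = y - 6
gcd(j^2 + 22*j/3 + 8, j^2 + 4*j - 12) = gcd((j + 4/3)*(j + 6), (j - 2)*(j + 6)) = j + 6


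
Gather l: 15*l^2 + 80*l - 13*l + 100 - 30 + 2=15*l^2 + 67*l + 72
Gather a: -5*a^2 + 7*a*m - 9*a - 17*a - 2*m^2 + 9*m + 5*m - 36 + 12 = -5*a^2 + a*(7*m - 26) - 2*m^2 + 14*m - 24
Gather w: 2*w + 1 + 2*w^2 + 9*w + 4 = 2*w^2 + 11*w + 5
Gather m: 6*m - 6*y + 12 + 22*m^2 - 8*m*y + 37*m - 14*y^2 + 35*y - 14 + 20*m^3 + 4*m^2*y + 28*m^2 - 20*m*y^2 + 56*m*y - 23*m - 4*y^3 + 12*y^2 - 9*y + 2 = 20*m^3 + m^2*(4*y + 50) + m*(-20*y^2 + 48*y + 20) - 4*y^3 - 2*y^2 + 20*y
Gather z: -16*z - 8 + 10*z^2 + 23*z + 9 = 10*z^2 + 7*z + 1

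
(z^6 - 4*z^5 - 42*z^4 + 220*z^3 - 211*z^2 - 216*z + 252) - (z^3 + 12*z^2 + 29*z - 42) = z^6 - 4*z^5 - 42*z^4 + 219*z^3 - 223*z^2 - 245*z + 294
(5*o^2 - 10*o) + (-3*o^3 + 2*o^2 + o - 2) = -3*o^3 + 7*o^2 - 9*o - 2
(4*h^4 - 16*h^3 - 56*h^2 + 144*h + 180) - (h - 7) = 4*h^4 - 16*h^3 - 56*h^2 + 143*h + 187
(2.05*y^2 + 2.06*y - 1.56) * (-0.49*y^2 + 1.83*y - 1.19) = -1.0045*y^4 + 2.7421*y^3 + 2.0947*y^2 - 5.3062*y + 1.8564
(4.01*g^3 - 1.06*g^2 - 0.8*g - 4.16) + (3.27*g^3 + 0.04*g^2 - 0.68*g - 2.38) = 7.28*g^3 - 1.02*g^2 - 1.48*g - 6.54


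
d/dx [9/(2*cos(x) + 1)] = 18*sin(x)/(2*cos(x) + 1)^2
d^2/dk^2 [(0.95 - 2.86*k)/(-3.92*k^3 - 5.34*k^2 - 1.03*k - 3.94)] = (263.687424*k^5 + 184.029888*k^4 - 178.1644*k^3 - 715.618776*k^2 - 304.355316*k + 14.746626)/(60.236288*k^9 + 246.169728*k^8 + 382.825632*k^7 + 463.268856*k^6 + 595.44078*k^5 + 449.498874*k^4 + 313.674991*k^3 + 261.22791*k^2 + 47.967924*k + 61.162984)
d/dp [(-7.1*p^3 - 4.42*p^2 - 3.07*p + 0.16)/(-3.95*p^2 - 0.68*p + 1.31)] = (28.045*p^4 + 9.656*p^3 - 37.0239*p^2 - 10.3164*p - 3.9129)/(15.6025*p^4 + 5.372*p^3 - 9.8866*p^2 - 1.7816*p + 1.7161)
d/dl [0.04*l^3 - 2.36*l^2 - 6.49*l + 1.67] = 0.12*l^2 - 4.72*l - 6.49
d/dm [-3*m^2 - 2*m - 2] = -6*m - 2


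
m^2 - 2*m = m*(m - 2)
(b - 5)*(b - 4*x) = b^2 - 4*b*x - 5*b + 20*x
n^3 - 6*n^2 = n^2*(n - 6)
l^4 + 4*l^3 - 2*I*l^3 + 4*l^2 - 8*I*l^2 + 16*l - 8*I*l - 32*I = (l + 4)*(l - 2*I)^2*(l + 2*I)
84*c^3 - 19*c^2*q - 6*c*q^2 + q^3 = (-7*c + q)*(-3*c + q)*(4*c + q)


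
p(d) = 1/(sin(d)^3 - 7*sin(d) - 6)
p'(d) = (-3*sin(d)^2*cos(d) + 7*cos(d))/(sin(d)^3 - 7*sin(d) - 6)^2 = (7 - 3*sin(d)^2)*cos(d)/(-sin(d)^3 + 7*sin(d) + 6)^2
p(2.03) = -0.09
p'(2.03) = -0.02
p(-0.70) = -0.57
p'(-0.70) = 1.42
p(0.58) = -0.10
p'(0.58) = 0.05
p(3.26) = -0.19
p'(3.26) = -0.26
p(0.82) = -0.09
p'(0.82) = 0.03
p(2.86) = -0.13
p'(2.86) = -0.10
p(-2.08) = -1.81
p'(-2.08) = -7.49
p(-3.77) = -0.10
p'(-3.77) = -0.05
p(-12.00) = -0.10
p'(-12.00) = 0.06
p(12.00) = -0.42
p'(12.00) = 0.90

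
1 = 1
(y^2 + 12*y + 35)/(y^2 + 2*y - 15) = (y + 7)/(y - 3)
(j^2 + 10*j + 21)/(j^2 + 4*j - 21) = (j + 3)/(j - 3)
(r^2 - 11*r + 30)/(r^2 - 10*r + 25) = (r - 6)/(r - 5)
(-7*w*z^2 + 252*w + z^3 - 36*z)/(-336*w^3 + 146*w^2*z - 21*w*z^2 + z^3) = (z^2 - 36)/(48*w^2 - 14*w*z + z^2)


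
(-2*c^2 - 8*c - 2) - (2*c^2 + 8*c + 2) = -4*c^2 - 16*c - 4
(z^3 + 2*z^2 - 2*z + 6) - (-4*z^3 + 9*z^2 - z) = 5*z^3 - 7*z^2 - z + 6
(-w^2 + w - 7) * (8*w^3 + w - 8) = -8*w^5 + 8*w^4 - 57*w^3 + 9*w^2 - 15*w + 56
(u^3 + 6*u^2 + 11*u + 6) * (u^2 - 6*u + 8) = u^5 - 17*u^3 - 12*u^2 + 52*u + 48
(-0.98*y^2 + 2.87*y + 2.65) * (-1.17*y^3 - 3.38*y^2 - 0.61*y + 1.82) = 1.1466*y^5 - 0.0455000000000001*y^4 - 12.2033*y^3 - 12.4913*y^2 + 3.6069*y + 4.823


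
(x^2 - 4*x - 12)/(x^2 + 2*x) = (x - 6)/x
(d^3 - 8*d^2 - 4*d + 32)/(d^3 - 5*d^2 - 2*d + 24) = (d^2 - 10*d + 16)/(d^2 - 7*d + 12)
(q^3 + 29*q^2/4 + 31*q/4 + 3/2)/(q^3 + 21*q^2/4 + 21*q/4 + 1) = (q + 6)/(q + 4)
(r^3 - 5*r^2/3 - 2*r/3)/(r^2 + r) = (3*r^2 - 5*r - 2)/(3*(r + 1))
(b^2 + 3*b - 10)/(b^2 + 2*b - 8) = (b + 5)/(b + 4)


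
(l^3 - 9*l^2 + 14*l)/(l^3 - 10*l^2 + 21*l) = (l - 2)/(l - 3)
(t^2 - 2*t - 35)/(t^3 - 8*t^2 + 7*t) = (t + 5)/(t*(t - 1))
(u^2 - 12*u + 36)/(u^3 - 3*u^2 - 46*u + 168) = (u - 6)/(u^2 + 3*u - 28)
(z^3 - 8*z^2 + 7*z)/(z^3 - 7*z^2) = (z - 1)/z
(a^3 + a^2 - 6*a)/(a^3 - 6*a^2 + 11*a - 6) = a*(a + 3)/(a^2 - 4*a + 3)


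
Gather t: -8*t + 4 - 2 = 2 - 8*t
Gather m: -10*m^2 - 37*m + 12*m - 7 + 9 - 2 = -10*m^2 - 25*m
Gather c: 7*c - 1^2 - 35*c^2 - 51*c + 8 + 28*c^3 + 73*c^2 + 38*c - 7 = 28*c^3 + 38*c^2 - 6*c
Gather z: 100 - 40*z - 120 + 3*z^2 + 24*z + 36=3*z^2 - 16*z + 16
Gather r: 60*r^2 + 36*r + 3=60*r^2 + 36*r + 3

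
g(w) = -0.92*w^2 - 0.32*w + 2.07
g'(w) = -1.84*w - 0.32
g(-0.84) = 1.69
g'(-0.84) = 1.23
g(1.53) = -0.57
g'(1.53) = -3.14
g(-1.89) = -0.61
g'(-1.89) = 3.16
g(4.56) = -18.52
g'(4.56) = -8.71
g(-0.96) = 1.53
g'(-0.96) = 1.45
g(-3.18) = -6.22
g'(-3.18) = 5.53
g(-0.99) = 1.49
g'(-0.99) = 1.50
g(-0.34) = 2.07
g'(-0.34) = 0.31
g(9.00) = -75.33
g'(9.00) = -16.88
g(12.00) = -134.25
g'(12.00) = -22.40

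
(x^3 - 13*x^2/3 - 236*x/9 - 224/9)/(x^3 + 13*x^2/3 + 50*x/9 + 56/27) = 3*(x - 8)/(3*x + 2)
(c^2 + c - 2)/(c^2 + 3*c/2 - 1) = 2*(c - 1)/(2*c - 1)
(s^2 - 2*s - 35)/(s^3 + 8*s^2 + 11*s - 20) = (s - 7)/(s^2 + 3*s - 4)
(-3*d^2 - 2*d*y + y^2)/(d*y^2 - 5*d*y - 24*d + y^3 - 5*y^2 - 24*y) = (-3*d + y)/(y^2 - 5*y - 24)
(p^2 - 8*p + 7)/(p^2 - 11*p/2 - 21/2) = 2*(p - 1)/(2*p + 3)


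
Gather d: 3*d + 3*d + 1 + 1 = 6*d + 2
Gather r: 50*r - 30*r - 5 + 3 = 20*r - 2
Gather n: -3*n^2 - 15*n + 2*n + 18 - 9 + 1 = -3*n^2 - 13*n + 10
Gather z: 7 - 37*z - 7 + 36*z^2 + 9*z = 36*z^2 - 28*z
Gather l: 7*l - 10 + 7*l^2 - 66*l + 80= 7*l^2 - 59*l + 70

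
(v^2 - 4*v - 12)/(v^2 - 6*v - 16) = (v - 6)/(v - 8)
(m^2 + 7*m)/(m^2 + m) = (m + 7)/(m + 1)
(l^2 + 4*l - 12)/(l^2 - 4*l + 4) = (l + 6)/(l - 2)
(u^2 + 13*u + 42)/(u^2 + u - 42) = (u + 6)/(u - 6)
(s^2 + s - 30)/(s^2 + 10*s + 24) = (s - 5)/(s + 4)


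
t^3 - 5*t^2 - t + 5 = (t - 5)*(t - 1)*(t + 1)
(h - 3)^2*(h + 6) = h^3 - 27*h + 54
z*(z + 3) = z^2 + 3*z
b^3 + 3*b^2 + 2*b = b*(b + 1)*(b + 2)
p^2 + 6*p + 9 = (p + 3)^2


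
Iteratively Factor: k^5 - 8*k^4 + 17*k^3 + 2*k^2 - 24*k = (k + 1)*(k^4 - 9*k^3 + 26*k^2 - 24*k) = (k - 2)*(k + 1)*(k^3 - 7*k^2 + 12*k) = (k - 4)*(k - 2)*(k + 1)*(k^2 - 3*k) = k*(k - 4)*(k - 2)*(k + 1)*(k - 3)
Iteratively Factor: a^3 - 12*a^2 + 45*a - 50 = (a - 5)*(a^2 - 7*a + 10) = (a - 5)*(a - 2)*(a - 5)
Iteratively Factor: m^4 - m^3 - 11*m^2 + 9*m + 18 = (m + 3)*(m^3 - 4*m^2 + m + 6) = (m - 3)*(m + 3)*(m^2 - m - 2) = (m - 3)*(m - 2)*(m + 3)*(m + 1)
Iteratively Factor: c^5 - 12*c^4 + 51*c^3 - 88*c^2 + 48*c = (c - 4)*(c^4 - 8*c^3 + 19*c^2 - 12*c) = (c - 4)*(c - 1)*(c^3 - 7*c^2 + 12*c) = (c - 4)^2*(c - 1)*(c^2 - 3*c) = (c - 4)^2*(c - 3)*(c - 1)*(c)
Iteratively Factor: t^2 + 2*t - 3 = (t + 3)*(t - 1)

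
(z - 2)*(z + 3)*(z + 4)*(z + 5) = z^4 + 10*z^3 + 23*z^2 - 34*z - 120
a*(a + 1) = a^2 + a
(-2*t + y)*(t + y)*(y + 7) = -2*t^2*y - 14*t^2 - t*y^2 - 7*t*y + y^3 + 7*y^2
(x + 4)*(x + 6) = x^2 + 10*x + 24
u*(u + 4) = u^2 + 4*u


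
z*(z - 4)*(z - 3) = z^3 - 7*z^2 + 12*z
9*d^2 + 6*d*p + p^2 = (3*d + p)^2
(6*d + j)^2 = 36*d^2 + 12*d*j + j^2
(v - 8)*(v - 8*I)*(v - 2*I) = v^3 - 8*v^2 - 10*I*v^2 - 16*v + 80*I*v + 128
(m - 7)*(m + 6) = m^2 - m - 42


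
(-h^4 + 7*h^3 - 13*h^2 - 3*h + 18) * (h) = -h^5 + 7*h^4 - 13*h^3 - 3*h^2 + 18*h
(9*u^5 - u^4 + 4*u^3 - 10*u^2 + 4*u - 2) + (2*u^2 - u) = 9*u^5 - u^4 + 4*u^3 - 8*u^2 + 3*u - 2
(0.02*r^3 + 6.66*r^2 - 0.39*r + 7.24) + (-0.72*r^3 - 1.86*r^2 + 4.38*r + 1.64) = -0.7*r^3 + 4.8*r^2 + 3.99*r + 8.88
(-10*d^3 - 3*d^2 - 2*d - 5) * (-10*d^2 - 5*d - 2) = 100*d^5 + 80*d^4 + 55*d^3 + 66*d^2 + 29*d + 10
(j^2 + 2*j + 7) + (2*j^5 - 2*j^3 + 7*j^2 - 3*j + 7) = 2*j^5 - 2*j^3 + 8*j^2 - j + 14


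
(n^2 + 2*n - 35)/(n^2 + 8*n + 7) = (n - 5)/(n + 1)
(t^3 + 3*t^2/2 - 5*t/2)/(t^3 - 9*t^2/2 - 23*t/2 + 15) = t/(t - 6)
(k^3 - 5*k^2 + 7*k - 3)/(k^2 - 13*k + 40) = (k^3 - 5*k^2 + 7*k - 3)/(k^2 - 13*k + 40)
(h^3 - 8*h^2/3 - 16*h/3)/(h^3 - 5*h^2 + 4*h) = (h + 4/3)/(h - 1)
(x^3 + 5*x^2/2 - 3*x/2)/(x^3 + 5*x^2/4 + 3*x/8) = 4*(2*x^2 + 5*x - 3)/(8*x^2 + 10*x + 3)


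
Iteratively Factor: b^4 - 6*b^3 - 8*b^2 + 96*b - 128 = (b - 2)*(b^3 - 4*b^2 - 16*b + 64) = (b - 2)*(b + 4)*(b^2 - 8*b + 16) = (b - 4)*(b - 2)*(b + 4)*(b - 4)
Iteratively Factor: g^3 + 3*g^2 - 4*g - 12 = (g + 2)*(g^2 + g - 6) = (g - 2)*(g + 2)*(g + 3)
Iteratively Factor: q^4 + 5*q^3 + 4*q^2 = (q + 1)*(q^3 + 4*q^2) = (q + 1)*(q + 4)*(q^2) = q*(q + 1)*(q + 4)*(q)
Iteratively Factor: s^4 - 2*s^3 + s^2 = (s)*(s^3 - 2*s^2 + s) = s^2*(s^2 - 2*s + 1) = s^2*(s - 1)*(s - 1)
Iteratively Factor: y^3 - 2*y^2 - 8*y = (y)*(y^2 - 2*y - 8) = y*(y + 2)*(y - 4)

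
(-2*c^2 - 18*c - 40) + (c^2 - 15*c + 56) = -c^2 - 33*c + 16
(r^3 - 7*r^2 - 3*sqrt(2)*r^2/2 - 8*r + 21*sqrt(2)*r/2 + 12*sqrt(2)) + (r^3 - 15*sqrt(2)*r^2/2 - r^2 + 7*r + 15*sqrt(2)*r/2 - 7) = 2*r^3 - 9*sqrt(2)*r^2 - 8*r^2 - r + 18*sqrt(2)*r - 7 + 12*sqrt(2)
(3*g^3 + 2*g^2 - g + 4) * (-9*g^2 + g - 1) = -27*g^5 - 15*g^4 + 8*g^3 - 39*g^2 + 5*g - 4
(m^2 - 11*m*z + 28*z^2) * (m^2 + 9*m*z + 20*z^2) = m^4 - 2*m^3*z - 51*m^2*z^2 + 32*m*z^3 + 560*z^4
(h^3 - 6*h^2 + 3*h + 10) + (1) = h^3 - 6*h^2 + 3*h + 11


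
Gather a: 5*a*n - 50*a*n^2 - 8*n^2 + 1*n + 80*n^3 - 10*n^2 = a*(-50*n^2 + 5*n) + 80*n^3 - 18*n^2 + n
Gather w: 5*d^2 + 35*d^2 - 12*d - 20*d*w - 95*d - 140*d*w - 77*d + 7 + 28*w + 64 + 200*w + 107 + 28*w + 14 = 40*d^2 - 184*d + w*(256 - 160*d) + 192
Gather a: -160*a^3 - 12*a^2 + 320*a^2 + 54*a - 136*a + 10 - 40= -160*a^3 + 308*a^2 - 82*a - 30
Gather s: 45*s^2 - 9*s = 45*s^2 - 9*s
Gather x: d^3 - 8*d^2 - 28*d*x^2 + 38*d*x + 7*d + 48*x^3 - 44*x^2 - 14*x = d^3 - 8*d^2 + 7*d + 48*x^3 + x^2*(-28*d - 44) + x*(38*d - 14)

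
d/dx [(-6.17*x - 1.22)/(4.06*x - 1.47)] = (56.933786*x - 20.613957)/(4.06*x - 1.47)^3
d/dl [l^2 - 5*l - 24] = 2*l - 5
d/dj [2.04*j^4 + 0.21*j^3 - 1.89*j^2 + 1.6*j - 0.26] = 8.16*j^3 + 0.63*j^2 - 3.78*j + 1.6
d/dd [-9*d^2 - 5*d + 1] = -18*d - 5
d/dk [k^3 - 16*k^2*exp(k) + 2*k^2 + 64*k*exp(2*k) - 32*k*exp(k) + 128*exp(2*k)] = -16*k^2*exp(k) + 3*k^2 + 128*k*exp(2*k) - 64*k*exp(k) + 4*k + 320*exp(2*k) - 32*exp(k)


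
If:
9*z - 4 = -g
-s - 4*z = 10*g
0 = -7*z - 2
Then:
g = 46/7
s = -452/7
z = -2/7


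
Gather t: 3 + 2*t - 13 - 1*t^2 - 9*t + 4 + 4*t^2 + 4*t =3*t^2 - 3*t - 6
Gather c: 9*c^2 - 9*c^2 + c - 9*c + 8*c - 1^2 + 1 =0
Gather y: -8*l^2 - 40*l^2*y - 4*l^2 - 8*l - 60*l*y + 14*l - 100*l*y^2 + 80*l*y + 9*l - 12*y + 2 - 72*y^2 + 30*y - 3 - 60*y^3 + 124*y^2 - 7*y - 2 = -12*l^2 + 15*l - 60*y^3 + y^2*(52 - 100*l) + y*(-40*l^2 + 20*l + 11) - 3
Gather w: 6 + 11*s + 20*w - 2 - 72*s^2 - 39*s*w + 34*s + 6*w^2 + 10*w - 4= -72*s^2 + 45*s + 6*w^2 + w*(30 - 39*s)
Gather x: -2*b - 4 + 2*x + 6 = -2*b + 2*x + 2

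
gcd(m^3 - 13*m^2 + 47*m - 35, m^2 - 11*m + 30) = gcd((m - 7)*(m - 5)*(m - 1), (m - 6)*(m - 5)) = m - 5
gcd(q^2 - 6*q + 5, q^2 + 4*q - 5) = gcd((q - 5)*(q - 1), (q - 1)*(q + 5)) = q - 1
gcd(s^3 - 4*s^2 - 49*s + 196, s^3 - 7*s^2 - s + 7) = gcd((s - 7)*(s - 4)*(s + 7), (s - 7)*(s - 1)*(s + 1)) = s - 7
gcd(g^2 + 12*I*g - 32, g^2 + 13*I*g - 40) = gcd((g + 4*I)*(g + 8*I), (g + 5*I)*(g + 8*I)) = g + 8*I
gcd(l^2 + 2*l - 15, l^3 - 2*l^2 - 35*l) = l + 5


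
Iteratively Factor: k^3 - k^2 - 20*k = (k - 5)*(k^2 + 4*k) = k*(k - 5)*(k + 4)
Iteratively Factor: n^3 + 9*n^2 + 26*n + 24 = (n + 2)*(n^2 + 7*n + 12) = (n + 2)*(n + 3)*(n + 4)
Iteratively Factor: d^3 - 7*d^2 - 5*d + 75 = (d - 5)*(d^2 - 2*d - 15) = (d - 5)*(d + 3)*(d - 5)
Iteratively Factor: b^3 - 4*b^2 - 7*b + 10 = (b - 1)*(b^2 - 3*b - 10) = (b - 1)*(b + 2)*(b - 5)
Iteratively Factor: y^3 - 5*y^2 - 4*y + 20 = (y - 5)*(y^2 - 4) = (y - 5)*(y + 2)*(y - 2)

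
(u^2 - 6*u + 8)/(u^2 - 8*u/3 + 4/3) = 3*(u - 4)/(3*u - 2)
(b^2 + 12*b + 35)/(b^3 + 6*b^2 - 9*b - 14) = (b + 5)/(b^2 - b - 2)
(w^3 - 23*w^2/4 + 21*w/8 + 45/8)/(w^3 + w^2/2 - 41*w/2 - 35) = (8*w^2 - 6*w - 9)/(4*(2*w^2 + 11*w + 14))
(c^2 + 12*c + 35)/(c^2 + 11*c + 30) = (c + 7)/(c + 6)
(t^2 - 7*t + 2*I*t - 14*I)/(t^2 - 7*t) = (t + 2*I)/t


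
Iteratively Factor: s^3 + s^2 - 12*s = (s + 4)*(s^2 - 3*s) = (s - 3)*(s + 4)*(s)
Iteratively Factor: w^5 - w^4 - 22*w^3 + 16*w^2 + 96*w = (w - 4)*(w^4 + 3*w^3 - 10*w^2 - 24*w) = w*(w - 4)*(w^3 + 3*w^2 - 10*w - 24) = w*(w - 4)*(w - 3)*(w^2 + 6*w + 8) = w*(w - 4)*(w - 3)*(w + 4)*(w + 2)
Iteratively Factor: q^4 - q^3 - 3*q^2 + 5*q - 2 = (q - 1)*(q^3 - 3*q + 2) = (q - 1)*(q + 2)*(q^2 - 2*q + 1) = (q - 1)^2*(q + 2)*(q - 1)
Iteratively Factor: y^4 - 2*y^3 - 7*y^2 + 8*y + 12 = (y - 2)*(y^3 - 7*y - 6) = (y - 2)*(y + 1)*(y^2 - y - 6) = (y - 2)*(y + 1)*(y + 2)*(y - 3)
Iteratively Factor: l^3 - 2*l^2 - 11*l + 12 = (l - 1)*(l^2 - l - 12) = (l - 4)*(l - 1)*(l + 3)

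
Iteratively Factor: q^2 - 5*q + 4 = (q - 4)*(q - 1)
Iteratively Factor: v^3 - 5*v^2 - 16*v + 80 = (v - 4)*(v^2 - v - 20) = (v - 5)*(v - 4)*(v + 4)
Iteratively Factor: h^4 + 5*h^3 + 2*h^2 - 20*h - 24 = (h + 3)*(h^3 + 2*h^2 - 4*h - 8) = (h + 2)*(h + 3)*(h^2 - 4) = (h - 2)*(h + 2)*(h + 3)*(h + 2)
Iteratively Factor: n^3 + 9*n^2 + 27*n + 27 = (n + 3)*(n^2 + 6*n + 9) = (n + 3)^2*(n + 3)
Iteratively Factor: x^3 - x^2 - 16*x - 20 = (x + 2)*(x^2 - 3*x - 10) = (x - 5)*(x + 2)*(x + 2)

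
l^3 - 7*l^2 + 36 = (l - 6)*(l - 3)*(l + 2)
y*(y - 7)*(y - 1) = y^3 - 8*y^2 + 7*y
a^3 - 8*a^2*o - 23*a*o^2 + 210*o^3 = (a - 7*o)*(a - 6*o)*(a + 5*o)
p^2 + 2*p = p*(p + 2)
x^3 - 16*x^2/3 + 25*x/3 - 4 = (x - 3)*(x - 4/3)*(x - 1)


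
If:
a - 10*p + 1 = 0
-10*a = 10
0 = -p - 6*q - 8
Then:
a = -1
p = 0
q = -4/3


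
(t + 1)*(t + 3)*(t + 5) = t^3 + 9*t^2 + 23*t + 15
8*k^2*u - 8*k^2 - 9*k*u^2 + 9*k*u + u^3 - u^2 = (-8*k + u)*(-k + u)*(u - 1)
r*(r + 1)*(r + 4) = r^3 + 5*r^2 + 4*r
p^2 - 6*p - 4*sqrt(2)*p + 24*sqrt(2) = (p - 6)*(p - 4*sqrt(2))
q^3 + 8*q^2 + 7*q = q*(q + 1)*(q + 7)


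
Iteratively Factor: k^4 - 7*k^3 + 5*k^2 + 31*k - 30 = (k + 2)*(k^3 - 9*k^2 + 23*k - 15) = (k - 3)*(k + 2)*(k^2 - 6*k + 5) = (k - 3)*(k - 1)*(k + 2)*(k - 5)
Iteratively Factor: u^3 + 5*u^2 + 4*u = (u + 4)*(u^2 + u) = u*(u + 4)*(u + 1)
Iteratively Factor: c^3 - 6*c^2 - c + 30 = (c - 5)*(c^2 - c - 6) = (c - 5)*(c + 2)*(c - 3)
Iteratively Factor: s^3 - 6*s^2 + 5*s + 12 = (s - 4)*(s^2 - 2*s - 3) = (s - 4)*(s - 3)*(s + 1)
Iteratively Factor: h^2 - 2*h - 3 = (h + 1)*(h - 3)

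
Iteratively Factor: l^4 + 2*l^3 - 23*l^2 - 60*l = (l + 3)*(l^3 - l^2 - 20*l) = (l + 3)*(l + 4)*(l^2 - 5*l) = (l - 5)*(l + 3)*(l + 4)*(l)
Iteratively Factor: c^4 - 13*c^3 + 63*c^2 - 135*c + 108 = (c - 3)*(c^3 - 10*c^2 + 33*c - 36) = (c - 4)*(c - 3)*(c^2 - 6*c + 9) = (c - 4)*(c - 3)^2*(c - 3)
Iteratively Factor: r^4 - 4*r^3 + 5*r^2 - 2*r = (r - 1)*(r^3 - 3*r^2 + 2*r) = (r - 1)^2*(r^2 - 2*r) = r*(r - 1)^2*(r - 2)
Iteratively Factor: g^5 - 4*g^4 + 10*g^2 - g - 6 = (g - 1)*(g^4 - 3*g^3 - 3*g^2 + 7*g + 6) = (g - 1)*(g + 1)*(g^3 - 4*g^2 + g + 6) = (g - 2)*(g - 1)*(g + 1)*(g^2 - 2*g - 3) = (g - 2)*(g - 1)*(g + 1)^2*(g - 3)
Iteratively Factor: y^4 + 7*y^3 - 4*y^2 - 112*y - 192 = (y - 4)*(y^3 + 11*y^2 + 40*y + 48) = (y - 4)*(y + 4)*(y^2 + 7*y + 12) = (y - 4)*(y + 4)^2*(y + 3)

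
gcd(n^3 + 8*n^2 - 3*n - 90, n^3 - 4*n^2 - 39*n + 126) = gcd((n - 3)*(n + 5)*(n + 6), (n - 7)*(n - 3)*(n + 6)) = n^2 + 3*n - 18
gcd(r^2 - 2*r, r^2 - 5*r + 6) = r - 2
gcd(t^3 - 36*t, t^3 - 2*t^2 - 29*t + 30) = t - 6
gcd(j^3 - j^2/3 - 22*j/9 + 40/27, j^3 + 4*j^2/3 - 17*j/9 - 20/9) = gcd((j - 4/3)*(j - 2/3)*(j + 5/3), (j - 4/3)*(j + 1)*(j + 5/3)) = j^2 + j/3 - 20/9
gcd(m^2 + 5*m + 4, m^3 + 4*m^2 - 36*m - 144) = m + 4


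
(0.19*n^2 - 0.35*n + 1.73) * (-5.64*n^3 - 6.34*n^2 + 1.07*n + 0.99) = -1.0716*n^5 + 0.7694*n^4 - 7.3349*n^3 - 11.1546*n^2 + 1.5046*n + 1.7127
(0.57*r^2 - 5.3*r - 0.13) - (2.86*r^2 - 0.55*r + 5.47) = -2.29*r^2 - 4.75*r - 5.6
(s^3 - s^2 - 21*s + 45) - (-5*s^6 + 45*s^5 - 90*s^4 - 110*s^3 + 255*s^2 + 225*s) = 5*s^6 - 45*s^5 + 90*s^4 + 111*s^3 - 256*s^2 - 246*s + 45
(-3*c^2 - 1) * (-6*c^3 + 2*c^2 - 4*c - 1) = 18*c^5 - 6*c^4 + 18*c^3 + c^2 + 4*c + 1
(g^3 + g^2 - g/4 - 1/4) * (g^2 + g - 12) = g^5 + 2*g^4 - 45*g^3/4 - 25*g^2/2 + 11*g/4 + 3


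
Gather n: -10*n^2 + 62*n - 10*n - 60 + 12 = -10*n^2 + 52*n - 48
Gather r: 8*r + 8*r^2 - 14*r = 8*r^2 - 6*r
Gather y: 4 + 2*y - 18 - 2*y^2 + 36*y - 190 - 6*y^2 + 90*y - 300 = -8*y^2 + 128*y - 504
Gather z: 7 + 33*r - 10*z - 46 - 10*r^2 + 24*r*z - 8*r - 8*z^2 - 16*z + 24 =-10*r^2 + 25*r - 8*z^2 + z*(24*r - 26) - 15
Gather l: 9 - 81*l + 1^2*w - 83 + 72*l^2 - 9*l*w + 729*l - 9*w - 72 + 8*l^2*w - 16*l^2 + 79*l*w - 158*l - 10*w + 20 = l^2*(8*w + 56) + l*(70*w + 490) - 18*w - 126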